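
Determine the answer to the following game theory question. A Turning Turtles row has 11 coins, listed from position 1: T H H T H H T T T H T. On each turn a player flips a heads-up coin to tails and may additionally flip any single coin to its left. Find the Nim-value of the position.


Coins: T H H T H H T T T H T
Key fact: a single head at position k behaves exactly like a Nim heap of size k (turning it to T and optionally flipping a coin at j < k corresponds to moving the heap from k to j, or to 0), and heads combine as a disjunctive sum (two heads at the same place would cancel, matching j XOR j = 0). So the Nim-value is the XOR of the 1-indexed positions of the heads.
Face-up positions (1-indexed): [2, 3, 5, 6, 10]
XOR 0 with 2: 0 XOR 2 = 2
XOR 2 with 3: 2 XOR 3 = 1
XOR 1 with 5: 1 XOR 5 = 4
XOR 4 with 6: 4 XOR 6 = 2
XOR 2 with 10: 2 XOR 10 = 8
Nim-value = 8

8


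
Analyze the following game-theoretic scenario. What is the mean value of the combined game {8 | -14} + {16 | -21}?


G1 = {8 | -14}, G2 = {16 | -21}
Each is a switch {a | b} with numbers a > b; its mean value is (a + b)/2, and mean value is additive over game sums: m(G1 + G2) = m(G1) + m(G2).
Mean of G1 = (8 + (-14))/2 = -6/2 = -3
Mean of G2 = (16 + (-21))/2 = -5/2 = -5/2
Mean of G1 + G2 = -3 + -5/2 = -11/2

-11/2


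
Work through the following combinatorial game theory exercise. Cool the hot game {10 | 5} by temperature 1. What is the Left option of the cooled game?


Original game: {10 | 5} (a switch {a | b} with a > b).
Cooling by t (for t below the temperature (a - b)/2 = 5/2) taxes each move by t: {a | b} cooled by t is {a - t | b + t}.
Cooling amount: t = 1
Cooled Left option: 10 - 1 = 9
Cooled Right option: 5 + 1 = 6
Cooled game: {9 | 6}
Left option = 9

9


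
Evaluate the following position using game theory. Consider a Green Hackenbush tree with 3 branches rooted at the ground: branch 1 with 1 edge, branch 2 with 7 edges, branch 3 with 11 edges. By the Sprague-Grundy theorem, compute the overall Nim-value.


The tree has 3 branches from the ground vertex.
In Green Hackenbush, the Nim-value of a simple path of length k is k.
Branch 1: length 1, Nim-value = 1
Branch 2: length 7, Nim-value = 7
Branch 3: length 11, Nim-value = 11
Total Nim-value = XOR of all branch values:
0 XOR 1 = 1
1 XOR 7 = 6
6 XOR 11 = 13
Nim-value of the tree = 13

13


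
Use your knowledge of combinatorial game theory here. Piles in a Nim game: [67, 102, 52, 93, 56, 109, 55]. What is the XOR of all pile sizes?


We need the XOR (exclusive or) of all pile sizes.
After XOR-ing pile 1 (size 67): 0 XOR 67 = 67
After XOR-ing pile 2 (size 102): 67 XOR 102 = 37
After XOR-ing pile 3 (size 52): 37 XOR 52 = 17
After XOR-ing pile 4 (size 93): 17 XOR 93 = 76
After XOR-ing pile 5 (size 56): 76 XOR 56 = 116
After XOR-ing pile 6 (size 109): 116 XOR 109 = 25
After XOR-ing pile 7 (size 55): 25 XOR 55 = 46
The Nim-value of this position is 46.

46


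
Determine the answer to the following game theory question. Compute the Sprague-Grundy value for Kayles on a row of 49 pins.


Kayles: a move removes 1 or 2 adjacent pins from a contiguous row.
Removing pins from a row of k leaves two independent rows (a, b) with a + b = k - 1 (one pin) or a + b = k - 2 (two pins); an end removal gives a = 0.
By Sprague-Grundy, G(k) = mex{ G(a) XOR G(b) } over all these splits. G(0) = 0.
G(1): splits (0,0):0^0=0 -> mex({0}) = 1
G(2): splits (0,1):0^1=1 (0,0):0^0=0 -> mex({0, 1}) = 2
G(3): splits (0,2):0^2=2 (1,1):1^1=0 (0,1):0^1=1 -> mex({0, 1, 2}) = 3
G(4): splits (0,3):0^3=3 (1,2):1^2=3 (0,2):0^2=2 (1,1):1^1=0 -> mex({0, 2, 3}) = 1
G(5): splits (0,4):0^1=1 (1,3):1^3=2 (2,2):2^2=0 (0,3):0^3=3 (1,2):1^2=3 -> mex({0, 1, 2, 3}) = 4
G(6) = mex({0, 1, 2, 4}) = 3
G(7) = mex({0, 1, 3, 4, 5}) = 2
G(8) = mex({0, 2, 3, 5, 6}) = 1
G(9) = mex({0, 1, 2, 3, 6, 7}) = 4
G(10) = mex({0, 1, 3, 4, 5, 7}) = 2
G(11) = mex({0, 1, 2, 3, 4, 5}) = 6
G(12) = mex({0, 1, 2, 3, 5, 6, 7}) = 4
G(13) = mex({0, 2, 3, 4, 6, 7}) = 1
G(14) = mex({0, 1, 4, 5, 6, 7}) = 2
G(15) = mex({0, 1, 2, 3, 4, 5, 6}) = 7
G(16) = mex({0, 2, 3, 5, 6, 7}) = 1
G(17) = mex({0, 1, 2, 3, 5, 6, 7}) = 4
G(18) = mex({0, 1, 2, 4, 5, 6}) = 3
G(19) = mex({0, 1, 3, 4, 5, 7}) = 2
G(20) = mex({0, 2, 3, 4, 5, 6, 7}) = 1
G(21) = mex({0, 1, 2, 3, 5, 6, 7}) = 4
G(22) = mex({0, 1, 2, 3, 4, 5, 7}) = 6
G(23) = mex({0, 1, 2, 3, 4, 5, 6}) = 7
G(24) = mex({0, 1, 2, 3, 5, 6, 7}) = 4
G(25) = mex({0, 2, 3, 4, 6, 7}) = 1
G(26) = mex({0, 1, 3, 4, 5, 6, 7}) = 2
G(27) = mex({0, 1, 2, 3, 4, 5, 6, 7}) = 8
G(28) = mex({0, 1, 2, 3, 4, 6, 7, 8}) = 5
G(29) = mex({0, 1, 2, 3, 5, 6, 7, 8, 9}) = 4
G(30) = mex({0, 1, 2, 3, 4, 5, 6, 9, 10}) = 7
G(31) = mex({0, 1, 3, 4, 5, 7, 10, 11}) = 2
G(32) = mex({0, 2, 3, 4, 5, 6, 7, 9, 11}) = 1
G(33) = mex({0, 1, 2, 3, 4, 5, 6, 7, 9, 12}) = 8
G(34) = mex({0, 1, 2, 3, 4, 5, 7, 8, 11, 12}) = 6
G(35) = mex({0, 1, 2, 3, 4, 5, 6, 8, 9, 10, 11}) = 7
G(36) = mex({0, 1, 2, 3, 5, 6, 7, 9, 10}) = 4
G(37) = mex({0, 2, 3, 4, 6, 7, 9, 10, 11, 12}) = 1
G(38) = mex({0, 1, 3, 4, 5, 6, 7, 9, 10, 11, 12}) = 2
G(39) = mex({0, 1, 2, 4, 5, 6, 7, 9, 10, 12, 14}) = 3
G(40) = mex({0, 2, 3, 4, 6, 7, 11, 12, 14}) = 1
G(41) = mex({0, 1, 2, 3, 5, 6, 7, 9, 10, 11, 12}) = 4
G(42) = mex({0, 1, 2, 3, 4, 5, 6, 9, 10}) = 7
G(43) = mex({0, 1, 3, 4, 5, 7, 9, 10, 12, 15}) = 2
G(44) = mex({0, 2, 3, 4, 5, 6, 7, 9, 10, 12, 15}) = 1
G(45) = mex({0, 1, 2, 3, 4, 5, 6, 7, 9, 10, 12, 14}) = 8
G(46) = mex({0, 1, 3, 4, 5, 7, 8, 11, 12, 14}) = 2
G(47) = mex({0, 1, 2, 3, 4, 5, 6, 8, 9, 10, 11, 12}) = 7
G(48) = mex({0, 1, 2, 3, 5, 6, 7, 9, 10}) = 4
G(49) = mex({0, 2, 3, 4, 6, 7, 9, 10, 11, 12, 15}) = 1
Therefore G(49) = 1.

1


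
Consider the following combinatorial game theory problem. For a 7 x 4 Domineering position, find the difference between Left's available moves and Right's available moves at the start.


Board is 7 x 4 (rows x cols).
Left (vertical) placements: (rows-1) * cols = 6 * 4 = 24
Right (horizontal) placements: rows * (cols-1) = 7 * 3 = 21
Advantage = Left - Right = 24 - 21 = 3

3


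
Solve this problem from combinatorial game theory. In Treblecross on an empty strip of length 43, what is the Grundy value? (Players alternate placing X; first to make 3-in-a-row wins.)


Treblecross: place X on empty cells; 3-in-a-row wins.
Playing within two cells of an existing X lets the opponent win at once, so sensible play treats the cells i-2..i+2 around each X as dead. The player left with no safe cell loses, so this is a normal-play take-away game on strips of safe cells.
Placing X at cell i (0-indexed) of a strip of k safe cells leaves independent strips of sizes max(0, i-2) and max(0, k-i-3). Hence G(k) = mex{ G(max(0,i-2)) XOR G(max(0,k-i-3)) : 0 <= i < k }, with G(0) = 0.
G(1): splits (0,0):0^0=0 -> mex({0}) = 1
G(2): splits (0,0):0^0=0 -> mex({0}) = 1
G(3): splits (0,0):0^0=0 -> mex({0}) = 1
G(4): splits (0,1):0^1=1 (0,0):0^0=0 -> mex({0, 1}) = 2
G(5): splits (0,2):0^1=1 (0,1):0^1=1 (0,0):0^0=0 -> mex({0, 1}) = 2
G(6) = mex({1}) = 0
G(7) = mex({0, 1, 2}) = 3
G(8) = mex({0, 1, 2}) = 3
G(9) = mex({0, 2}) = 1
G(10) = mex({0, 2, 3}) = 1
G(11) = mex({0, 3}) = 1
G(12) = mex({1, 3}) = 0
G(13) = mex({0, 1, 2, 3}) = 4
G(14) = mex({0, 1, 2}) = 3
G(15) = mex({0, 1, 2}) = 3
G(16) = mex({0, 1, 2, 4}) = 3
G(17) = mex({0, 1, 3, 4}) = 2
G(18) = mex({0, 1, 3, 4}) = 2
G(19) = mex({0, 1, 3, 5}) = 2
G(20) = mex({0, 1, 2, 3, 5}) = 4
G(21) = mex({0, 1, 2, 3, 5}) = 4
G(22) = mex({1, 2, 6}) = 0
G(23) = mex({0, 1, 2, 3, 4, 6}) = 5
G(24) = mex({0, 1, 2, 3, 4}) = 5
G(25) = mex({0, 1, 3, 4, 7}) = 2
G(26) = mex({0, 1, 3, 4, 5, 7}) = 2
G(27) = mex({0, 1, 3, 5}) = 2
G(28) = mex({0, 1, 2, 5}) = 3
G(29) = mex({0, 1, 2, 4, 5, 6}) = 3
G(30) = mex({1, 2, 4, 6}) = 0
G(31) = mex({0, 1, 2, 3, 4, 6}) = 5
G(32) = mex({1, 2, 3, 4, 7}) = 0
G(33) = mex({0, 3, 7}) = 1
G(34) = mex({0, 2, 3, 5, 7}) = 1
G(35) = mex({0, 2, 3, 5, 6}) = 1
G(36) = mex({0, 1, 2, 5, 6}) = 3
G(37) = mex({0, 1, 2, 4, 5, 6}) = 3
G(38) = mex({0, 1, 2, 4}) = 3
G(39) = mex({0, 1, 2, 3, 4, 7}) = 5
G(40) = mex({0, 1, 2, 3, 4, 5, 7}) = 6
G(41) = mex({0, 1, 2, 3, 5, 7}) = 4
G(42) = mex({0, 1, 2, 3, 5, 6, 7}) = 4
G(43) = mex({0, 2, 3, 5, 6}) = 1
Therefore G(43) = 1.

1


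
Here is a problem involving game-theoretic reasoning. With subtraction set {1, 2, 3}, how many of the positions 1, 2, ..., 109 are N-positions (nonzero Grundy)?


Subtraction set S = {1, 2, 3}, so G(n) = n mod 4.
G(n) = 0 when n is a multiple of 4.
Multiples of 4 in [1, 109]: 27
N-positions (nonzero Grundy) = 109 - 27 = 82

82


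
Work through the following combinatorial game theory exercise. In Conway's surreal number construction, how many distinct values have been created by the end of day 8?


Day 0: {|} = 0 is born. Count = 1.
Day n: the number of surreal numbers born by day n is 2^(n+1) - 1.
By day 0: 2^1 - 1 = 1
By day 1: 2^2 - 1 = 3
By day 2: 2^3 - 1 = 7
By day 3: 2^4 - 1 = 15
By day 4: 2^5 - 1 = 31
By day 5: 2^6 - 1 = 63
By day 6: 2^7 - 1 = 127
By day 7: 2^8 - 1 = 255
By day 8: 2^9 - 1 = 511
By day 8: 511 surreal numbers.

511


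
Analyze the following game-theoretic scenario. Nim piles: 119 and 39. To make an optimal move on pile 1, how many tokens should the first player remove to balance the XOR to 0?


Piles: 119 and 39
Current XOR: 119 XOR 39 = 80 (non-zero, so this is an N-position).
To make the XOR zero, we need to find a move that balances the piles.
For pile 1 (size 119): target = 119 XOR 80 = 39
We reduce pile 1 from 119 to 39.
Tokens removed: 119 - 39 = 80
Verification: 39 XOR 39 = 0

80


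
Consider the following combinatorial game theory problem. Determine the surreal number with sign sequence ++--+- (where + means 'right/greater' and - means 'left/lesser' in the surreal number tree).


Sign expansion: ++--+-
Rule: track bounds (lo, hi), initially (-inf, +inf). On '+', the current value becomes lo and we move to the simplest number in (value, hi): value + 1 if hi = +inf, otherwise the midpoint (value + hi)/2. On '-', the current value becomes hi and we move to value - 1 if lo = -inf, otherwise the midpoint (lo + value)/2.
Start at 0.
Step 1: sign = +, move right. Bounds: (0, +inf). Value = 1
Step 2: sign = +, move right. Bounds: (1, +inf). Value = 2
Step 3: sign = -, move left. Bounds: (1, 2). Value = 3/2
Step 4: sign = -, move left. Bounds: (1, 3/2). Value = 5/4
Step 5: sign = +, move right. Bounds: (5/4, 3/2). Value = 11/8
Step 6: sign = -, move left. Bounds: (5/4, 11/8). Value = 21/16
The surreal number with sign expansion ++--+- is 21/16.

21/16


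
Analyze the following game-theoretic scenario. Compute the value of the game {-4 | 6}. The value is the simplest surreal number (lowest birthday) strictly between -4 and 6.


Left options: {-4}, max = -4
Right options: {6}, min = 6
All options are numbers and max(Left) < min(Right), so by the simplicity theorem the value is the simplest (earliest-born) number strictly between -4 and 6.
Integers -3 through 5 all lie strictly between -4 and 6.
Among integers, the simplest (lowest birthday = smallest |n|; 0 is born on day 0, +-n on day n) is 0.
No non-integer in the interval can be simpler: if x is a non-integer in the interval, then floor(x) or ceil(x) also lies in the interval (the interval contains an integer), and both are proper prefixes of x's sign expansion, i.e. born earlier. So the game value is 0.
Game value = 0

0


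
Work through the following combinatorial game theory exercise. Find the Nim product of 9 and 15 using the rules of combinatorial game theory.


Nim multiplication is bilinear over XOR: (u XOR v) * w = (u*w) XOR (v*w).
So we split each operand into its bit components and XOR the pairwise Nim products.
9 = 1 + 8 (as XOR of powers of 2).
15 = 1 + 2 + 4 + 8 (as XOR of powers of 2).
Using the standard Nim-product table on single bits:
  2*2 = 3,   2*4 = 8,   2*8 = 12,
  4*4 = 6,   4*8 = 11,  8*8 = 13,
and  1*x = x (identity), k*l = l*k (commutative).
Pairwise Nim products:
  1 * 1 = 1
  1 * 2 = 2
  1 * 4 = 4
  1 * 8 = 8
  8 * 1 = 8
  8 * 2 = 12
  8 * 4 = 11
  8 * 8 = 13
XOR them: 1 XOR 2 XOR 4 XOR 8 XOR 8 XOR 12 XOR 11 XOR 13 = 13.
Result: 9 * 15 = 13 (in Nim).

13


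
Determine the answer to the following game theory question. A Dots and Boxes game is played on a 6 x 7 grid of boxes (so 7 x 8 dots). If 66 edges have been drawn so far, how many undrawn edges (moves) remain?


Grid: 6 x 7 boxes, i.e. 7 rows and 8 columns of dots.
Horizontal edges: (rows + 1) * cols = 7 * 7 = 49
Vertical edges: rows * (cols + 1) = 6 * 8 = 48
Total edges: 49 + 48 = 97
Edges drawn: 66
Remaining: 97 - 66 = 31

31


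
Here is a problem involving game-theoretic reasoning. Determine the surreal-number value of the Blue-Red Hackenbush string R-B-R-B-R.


Edges (from ground): R-B-R-B-R
By Berlekamp's sign-expansion rule, a Blue-Red Hackenbush stalk has the value of the surreal number whose sign sequence is the edge sequence with B -> + and R -> -.
Sign sequence: -+-+-
Trace the sign expansion in the surreal number tree, starting from 0:
Edge 1: R (sign -) -> bounds (-inf, 0), value = -1
Edge 2: B (sign +) -> bounds (-1, 0), value = -1/2
Edge 3: R (sign -) -> bounds (-1, -1/2), value = -3/4
Edge 4: B (sign +) -> bounds (-3/4, -1/2), value = -5/8
Edge 5: R (sign -) -> bounds (-3/4, -5/8), value = -11/16
Game value = -11/16

-11/16


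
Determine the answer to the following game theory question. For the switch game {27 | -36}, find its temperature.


The game is {27 | -36}, a switch {a | b} with numbers a > b.
Cooling {a | b} by t gives {a - t | b + t}, which stops being hot when a - t = b + t, i.e. at t = (a - b)/2. So the temperature of a switch is (a - b)/2.
Temperature = (Left option - Right option) / 2
= (27 - (-36)) / 2
= 63 / 2
= 63/2

63/2


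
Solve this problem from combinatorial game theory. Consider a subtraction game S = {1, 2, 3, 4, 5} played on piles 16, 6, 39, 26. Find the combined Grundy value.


Subtraction set: {1, 2, 3, 4, 5}
For this subtraction set, G(n) = n mod 6 (period = max + 1 = 6).
Pile 1 (size 16): G(16) = 16 mod 6 = 4
Pile 2 (size 6): G(6) = 6 mod 6 = 0
Pile 3 (size 39): G(39) = 39 mod 6 = 3
Pile 4 (size 26): G(26) = 26 mod 6 = 2
Total Grundy value = XOR of all: 4 XOR 0 XOR 3 XOR 2 = 5

5


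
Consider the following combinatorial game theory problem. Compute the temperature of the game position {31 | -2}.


The game is {31 | -2}, a switch {a | b} with numbers a > b.
Cooling {a | b} by t gives {a - t | b + t}, which stops being hot when a - t = b + t, i.e. at t = (a - b)/2. So the temperature of a switch is (a - b)/2.
Temperature = (Left option - Right option) / 2
= (31 - (-2)) / 2
= 33 / 2
= 33/2

33/2


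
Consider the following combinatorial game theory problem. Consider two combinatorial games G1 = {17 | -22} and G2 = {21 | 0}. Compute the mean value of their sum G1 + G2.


G1 = {17 | -22}, G2 = {21 | 0}
Each is a switch {a | b} with numbers a > b; its mean value is (a + b)/2, and mean value is additive over game sums: m(G1 + G2) = m(G1) + m(G2).
Mean of G1 = (17 + (-22))/2 = -5/2 = -5/2
Mean of G2 = (21 + (0))/2 = 21/2 = 21/2
Mean of G1 + G2 = -5/2 + 21/2 = 8

8


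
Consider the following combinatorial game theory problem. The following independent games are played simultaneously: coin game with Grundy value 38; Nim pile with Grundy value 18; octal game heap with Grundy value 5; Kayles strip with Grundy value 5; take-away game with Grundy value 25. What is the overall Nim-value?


By the Sprague-Grundy theorem, the Grundy value of a sum of games is the XOR of individual Grundy values.
coin game: Grundy value = 38. Running XOR: 0 XOR 38 = 38
Nim pile: Grundy value = 18. Running XOR: 38 XOR 18 = 52
octal game heap: Grundy value = 5. Running XOR: 52 XOR 5 = 49
Kayles strip: Grundy value = 5. Running XOR: 49 XOR 5 = 52
take-away game: Grundy value = 25. Running XOR: 52 XOR 25 = 45
The combined Grundy value is 45.

45


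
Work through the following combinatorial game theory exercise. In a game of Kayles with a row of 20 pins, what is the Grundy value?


Kayles: a move removes 1 or 2 adjacent pins from a contiguous row.
Removing pins from a row of k leaves two independent rows (a, b) with a + b = k - 1 (one pin) or a + b = k - 2 (two pins); an end removal gives a = 0.
By Sprague-Grundy, G(k) = mex{ G(a) XOR G(b) } over all these splits. G(0) = 0.
G(1): splits (0,0):0^0=0 -> mex({0}) = 1
G(2): splits (0,1):0^1=1 (0,0):0^0=0 -> mex({0, 1}) = 2
G(3): splits (0,2):0^2=2 (1,1):1^1=0 (0,1):0^1=1 -> mex({0, 1, 2}) = 3
G(4): splits (0,3):0^3=3 (1,2):1^2=3 (0,2):0^2=2 (1,1):1^1=0 -> mex({0, 2, 3}) = 1
G(5): splits (0,4):0^1=1 (1,3):1^3=2 (2,2):2^2=0 (0,3):0^3=3 (1,2):1^2=3 -> mex({0, 1, 2, 3}) = 4
G(6) = mex({0, 1, 2, 4}) = 3
G(7) = mex({0, 1, 3, 4, 5}) = 2
G(8) = mex({0, 2, 3, 5, 6}) = 1
G(9) = mex({0, 1, 2, 3, 6, 7}) = 4
G(10) = mex({0, 1, 3, 4, 5, 7}) = 2
G(11) = mex({0, 1, 2, 3, 4, 5}) = 6
G(12) = mex({0, 1, 2, 3, 5, 6, 7}) = 4
G(13) = mex({0, 2, 3, 4, 6, 7}) = 1
G(14) = mex({0, 1, 4, 5, 6, 7}) = 2
G(15) = mex({0, 1, 2, 3, 4, 5, 6}) = 7
G(16) = mex({0, 2, 3, 5, 6, 7}) = 1
G(17) = mex({0, 1, 2, 3, 5, 6, 7}) = 4
G(18) = mex({0, 1, 2, 4, 5, 6}) = 3
G(19) = mex({0, 1, 3, 4, 5, 7}) = 2
G(20) = mex({0, 2, 3, 4, 5, 6, 7}) = 1
Therefore G(20) = 1.

1


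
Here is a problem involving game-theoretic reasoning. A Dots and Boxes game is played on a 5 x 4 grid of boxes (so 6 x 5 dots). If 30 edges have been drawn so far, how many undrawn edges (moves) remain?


Grid: 5 x 4 boxes, i.e. 6 rows and 5 columns of dots.
Horizontal edges: (rows + 1) * cols = 6 * 4 = 24
Vertical edges: rows * (cols + 1) = 5 * 5 = 25
Total edges: 24 + 25 = 49
Edges drawn: 30
Remaining: 49 - 30 = 19

19


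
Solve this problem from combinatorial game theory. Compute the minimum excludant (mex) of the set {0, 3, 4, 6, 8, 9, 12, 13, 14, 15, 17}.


Set = {0, 3, 4, 6, 8, 9, 12, 13, 14, 15, 17}
0 is in the set.
1 is NOT in the set. This is the mex.
mex = 1

1


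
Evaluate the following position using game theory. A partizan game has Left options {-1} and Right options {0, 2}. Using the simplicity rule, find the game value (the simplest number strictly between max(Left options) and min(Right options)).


Left options: {-1}, max = -1
Right options: {0, 2}, min = 0
All options are numbers and max(Left) < min(Right), so by the simplicity theorem the value is the simplest (earliest-born) number strictly between -1 and 0.
No integer lies strictly between -1 and 0, so the value is the dyadic rational m/2^k in the interval with the smallest k (then m odd); search k = 1, 2, ...:
Denominator 2: -1/2 lies strictly between -1 and 0 -- found.
The simplest number in the interval is -1/2.
Game value = -1/2

-1/2


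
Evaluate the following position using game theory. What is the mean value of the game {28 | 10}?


Game = {28 | 10}, a switch {a | b} with numbers a > b.
Its thermograph has left wall a - t and right wall b + t, which meet at t = (a - b)/2, where both equal (a + b)/2. So the mast (mean value) is at (a + b)/2.
Mean = (28 + (10))/2 = 38/2 = 19

19


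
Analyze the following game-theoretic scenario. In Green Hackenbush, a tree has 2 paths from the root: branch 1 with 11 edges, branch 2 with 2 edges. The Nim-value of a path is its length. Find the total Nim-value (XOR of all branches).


The tree has 2 branches from the ground vertex.
In Green Hackenbush, the Nim-value of a simple path of length k is k.
Branch 1: length 11, Nim-value = 11
Branch 2: length 2, Nim-value = 2
Total Nim-value = XOR of all branch values:
0 XOR 11 = 11
11 XOR 2 = 9
Nim-value of the tree = 9

9


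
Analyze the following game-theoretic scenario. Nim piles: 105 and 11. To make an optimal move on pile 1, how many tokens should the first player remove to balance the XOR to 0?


Piles: 105 and 11
Current XOR: 105 XOR 11 = 98 (non-zero, so this is an N-position).
To make the XOR zero, we need to find a move that balances the piles.
For pile 1 (size 105): target = 105 XOR 98 = 11
We reduce pile 1 from 105 to 11.
Tokens removed: 105 - 11 = 94
Verification: 11 XOR 11 = 0

94


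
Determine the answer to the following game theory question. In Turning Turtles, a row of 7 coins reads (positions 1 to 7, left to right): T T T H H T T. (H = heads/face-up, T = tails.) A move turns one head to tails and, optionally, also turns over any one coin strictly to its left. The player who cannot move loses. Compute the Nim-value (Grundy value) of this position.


Coins: T T T H H T T
Key fact: a single head at position k behaves exactly like a Nim heap of size k (turning it to T and optionally flipping a coin at j < k corresponds to moving the heap from k to j, or to 0), and heads combine as a disjunctive sum (two heads at the same place would cancel, matching j XOR j = 0). So the Nim-value is the XOR of the 1-indexed positions of the heads.
Face-up positions (1-indexed): [4, 5]
XOR 0 with 4: 0 XOR 4 = 4
XOR 4 with 5: 4 XOR 5 = 1
Nim-value = 1

1


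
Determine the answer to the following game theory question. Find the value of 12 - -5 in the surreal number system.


x = 12, y = -5
x - y = 12 - -5 = 17

17


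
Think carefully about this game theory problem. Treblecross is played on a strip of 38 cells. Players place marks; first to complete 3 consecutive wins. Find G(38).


Treblecross: place X on empty cells; 3-in-a-row wins.
Playing within two cells of an existing X lets the opponent win at once, so sensible play treats the cells i-2..i+2 around each X as dead. The player left with no safe cell loses, so this is a normal-play take-away game on strips of safe cells.
Placing X at cell i (0-indexed) of a strip of k safe cells leaves independent strips of sizes max(0, i-2) and max(0, k-i-3). Hence G(k) = mex{ G(max(0,i-2)) XOR G(max(0,k-i-3)) : 0 <= i < k }, with G(0) = 0.
G(1): splits (0,0):0^0=0 -> mex({0}) = 1
G(2): splits (0,0):0^0=0 -> mex({0}) = 1
G(3): splits (0,0):0^0=0 -> mex({0}) = 1
G(4): splits (0,1):0^1=1 (0,0):0^0=0 -> mex({0, 1}) = 2
G(5): splits (0,2):0^1=1 (0,1):0^1=1 (0,0):0^0=0 -> mex({0, 1}) = 2
G(6) = mex({1}) = 0
G(7) = mex({0, 1, 2}) = 3
G(8) = mex({0, 1, 2}) = 3
G(9) = mex({0, 2}) = 1
G(10) = mex({0, 2, 3}) = 1
G(11) = mex({0, 3}) = 1
G(12) = mex({1, 3}) = 0
G(13) = mex({0, 1, 2, 3}) = 4
G(14) = mex({0, 1, 2}) = 3
G(15) = mex({0, 1, 2}) = 3
G(16) = mex({0, 1, 2, 4}) = 3
G(17) = mex({0, 1, 3, 4}) = 2
G(18) = mex({0, 1, 3, 4}) = 2
G(19) = mex({0, 1, 3, 5}) = 2
G(20) = mex({0, 1, 2, 3, 5}) = 4
G(21) = mex({0, 1, 2, 3, 5}) = 4
G(22) = mex({1, 2, 6}) = 0
G(23) = mex({0, 1, 2, 3, 4, 6}) = 5
G(24) = mex({0, 1, 2, 3, 4}) = 5
G(25) = mex({0, 1, 3, 4, 7}) = 2
G(26) = mex({0, 1, 3, 4, 5, 7}) = 2
G(27) = mex({0, 1, 3, 5}) = 2
G(28) = mex({0, 1, 2, 5}) = 3
G(29) = mex({0, 1, 2, 4, 5, 6}) = 3
G(30) = mex({1, 2, 4, 6}) = 0
G(31) = mex({0, 1, 2, 3, 4, 6}) = 5
G(32) = mex({1, 2, 3, 4, 7}) = 0
G(33) = mex({0, 3, 7}) = 1
G(34) = mex({0, 2, 3, 5, 7}) = 1
G(35) = mex({0, 2, 3, 5, 6}) = 1
G(36) = mex({0, 1, 2, 5, 6}) = 3
G(37) = mex({0, 1, 2, 4, 5, 6}) = 3
G(38) = mex({0, 1, 2, 4}) = 3
Therefore G(38) = 3.

3


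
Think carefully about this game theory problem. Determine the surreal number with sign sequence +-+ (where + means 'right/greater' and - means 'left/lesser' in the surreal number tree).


Sign expansion: +-+
Rule: track bounds (lo, hi), initially (-inf, +inf). On '+', the current value becomes lo and we move to the simplest number in (value, hi): value + 1 if hi = +inf, otherwise the midpoint (value + hi)/2. On '-', the current value becomes hi and we move to value - 1 if lo = -inf, otherwise the midpoint (lo + value)/2.
Start at 0.
Step 1: sign = +, move right. Bounds: (0, +inf). Value = 1
Step 2: sign = -, move left. Bounds: (0, 1). Value = 1/2
Step 3: sign = +, move right. Bounds: (1/2, 1). Value = 3/4
The surreal number with sign expansion +-+ is 3/4.

3/4


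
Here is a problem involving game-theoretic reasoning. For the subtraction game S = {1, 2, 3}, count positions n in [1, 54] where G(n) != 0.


Subtraction set S = {1, 2, 3}, so G(n) = n mod 4.
G(n) = 0 when n is a multiple of 4.
Multiples of 4 in [1, 54]: 13
N-positions (nonzero Grundy) = 54 - 13 = 41

41


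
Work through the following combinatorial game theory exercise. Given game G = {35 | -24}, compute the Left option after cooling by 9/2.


Original game: {35 | -24} (a switch {a | b} with a > b).
Cooling by t (for t below the temperature (a - b)/2 = 59/2) taxes each move by t: {a | b} cooled by t is {a - t | b + t}.
Cooling amount: t = 9/2
Cooled Left option: 35 - 9/2 = 61/2
Cooled Right option: -24 + 9/2 = -39/2
Cooled game: {61/2 | -39/2}
Left option = 61/2

61/2


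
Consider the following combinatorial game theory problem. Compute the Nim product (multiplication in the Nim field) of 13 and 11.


Nim multiplication is bilinear over XOR: (u XOR v) * w = (u*w) XOR (v*w).
So we split each operand into its bit components and XOR the pairwise Nim products.
13 = 1 + 4 + 8 (as XOR of powers of 2).
11 = 1 + 2 + 8 (as XOR of powers of 2).
Using the standard Nim-product table on single bits:
  2*2 = 3,   2*4 = 8,   2*8 = 12,
  4*4 = 6,   4*8 = 11,  8*8 = 13,
and  1*x = x (identity), k*l = l*k (commutative).
Pairwise Nim products:
  1 * 1 = 1
  1 * 2 = 2
  1 * 8 = 8
  4 * 1 = 4
  4 * 2 = 8
  4 * 8 = 11
  8 * 1 = 8
  8 * 2 = 12
  8 * 8 = 13
XOR them: 1 XOR 2 XOR 8 XOR 4 XOR 8 XOR 11 XOR 8 XOR 12 XOR 13 = 5.
Result: 13 * 11 = 5 (in Nim).

5


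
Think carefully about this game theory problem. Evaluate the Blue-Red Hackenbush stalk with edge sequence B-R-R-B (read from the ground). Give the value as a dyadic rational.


Edges (from ground): B-R-R-B
By Berlekamp's sign-expansion rule, a Blue-Red Hackenbush stalk has the value of the surreal number whose sign sequence is the edge sequence with B -> + and R -> -.
Sign sequence: +--+
Trace the sign expansion in the surreal number tree, starting from 0:
Edge 1: B (sign +) -> bounds (0, +inf), value = 1
Edge 2: R (sign -) -> bounds (0, 1), value = 1/2
Edge 3: R (sign -) -> bounds (0, 1/2), value = 1/4
Edge 4: B (sign +) -> bounds (1/4, 1/2), value = 3/8
Game value = 3/8

3/8


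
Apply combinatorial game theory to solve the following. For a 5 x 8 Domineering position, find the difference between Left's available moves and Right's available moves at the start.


Board is 5 x 8 (rows x cols).
Left (vertical) placements: (rows-1) * cols = 4 * 8 = 32
Right (horizontal) placements: rows * (cols-1) = 5 * 7 = 35
Advantage = Left - Right = 32 - 35 = -3

-3


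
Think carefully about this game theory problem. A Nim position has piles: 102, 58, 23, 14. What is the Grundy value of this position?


We need the XOR (exclusive or) of all pile sizes.
After XOR-ing pile 1 (size 102): 0 XOR 102 = 102
After XOR-ing pile 2 (size 58): 102 XOR 58 = 92
After XOR-ing pile 3 (size 23): 92 XOR 23 = 75
After XOR-ing pile 4 (size 14): 75 XOR 14 = 69
The Nim-value of this position is 69.

69


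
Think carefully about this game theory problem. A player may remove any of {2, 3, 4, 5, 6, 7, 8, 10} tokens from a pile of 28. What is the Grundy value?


The subtraction set is S = {2, 3, 4, 5, 6, 7, 8, 10}.
G(k) = mex{ G(k - s) : s in S, s <= k }. We compute iteratively: G(0) = 0.
G(1) = mex({}) = 0
G(2) = mex({0}) = 1
G(3) = mex({0}) = 1
G(4) = mex({0, 1}) = 2
G(5) = mex({0, 1}) = 2
G(6) = mex({0, 1, 2}) = 3
G(7) = mex({0, 1, 2}) = 3
G(8) = mex({0, 1, 2, 3}) = 4
G(9) = mex({0, 1, 2, 3}) = 4
G(10) = mex({0, 1, 2, 3, 4}) = 5
G(11) = mex({0, 1, 2, 3, 4}) = 5
G(12) = mex({1, 2, 3, 4, 5}) = 0
G(13) = mex({1, 2, 3, 4, 5}) = 0
G(14) = mex({0, 2, 3, 4, 5}) = 1
G(15) = mex({0, 2, 3, 4, 5}) = 1
G(16) = mex({0, 1, 3, 4, 5}) = 2
G(17) = mex({0, 1, 3, 4, 5}) = 2
G(18) = mex({0, 1, 2, 4, 5}) = 3
G(19) = mex({0, 1, 2, 4, 5}) = 3
G(20) = mex({0, 1, 2, 3, 5}) = 4
G(21) = mex({0, 1, 2, 3, 5}) = 4
Observe that G(12)..G(21) = 0, 0, 1, 1, 2, 2, 3, 3, 4, 4 repeats G(0)..G(9) = 0, 0, 1, 1, 2, 2, 3, 3, 4, 4.
For k >= max(S) = 10, G(k) is determined by the previous 10 values G(k-10)..G(k-1); a window of 10 consecutive values has recurred shifted by 12, so by induction G(k + 12) = G(k) for all k >= 0: the sequence is periodic from the start with period 12.
One period: G(0..11) = 0, 0, 1, 1, 2, 2, 3, 3, 4, 4, 5, 5.
28 mod 12 = 4, so G(28) = G(4) = 2.

2


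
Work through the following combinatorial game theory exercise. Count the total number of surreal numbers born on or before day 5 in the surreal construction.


Day 0: {|} = 0 is born. Count = 1.
Day n: the number of surreal numbers born by day n is 2^(n+1) - 1.
By day 0: 2^1 - 1 = 1
By day 1: 2^2 - 1 = 3
By day 2: 2^3 - 1 = 7
By day 3: 2^4 - 1 = 15
By day 4: 2^5 - 1 = 31
By day 5: 2^6 - 1 = 63
By day 5: 63 surreal numbers.

63


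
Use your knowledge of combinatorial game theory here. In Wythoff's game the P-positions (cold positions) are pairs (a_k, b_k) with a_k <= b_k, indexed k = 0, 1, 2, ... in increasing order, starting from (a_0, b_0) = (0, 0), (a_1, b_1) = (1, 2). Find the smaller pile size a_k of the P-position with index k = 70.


By Wythoff's theorem, a_k = floor(k * phi) and b_k = floor(k * phi^2) = a_k + k, where phi = (1 + sqrt(5))/2 is the golden ratio.
phi = (1 + sqrt(5))/2 = 1.618034
k = 70
k * phi = 70 * 1.618034 = 113.262379
a_70 = floor(k * phi) = 113

113


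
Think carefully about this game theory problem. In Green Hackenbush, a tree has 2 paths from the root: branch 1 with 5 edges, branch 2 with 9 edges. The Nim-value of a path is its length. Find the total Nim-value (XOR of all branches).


The tree has 2 branches from the ground vertex.
In Green Hackenbush, the Nim-value of a simple path of length k is k.
Branch 1: length 5, Nim-value = 5
Branch 2: length 9, Nim-value = 9
Total Nim-value = XOR of all branch values:
0 XOR 5 = 5
5 XOR 9 = 12
Nim-value of the tree = 12

12


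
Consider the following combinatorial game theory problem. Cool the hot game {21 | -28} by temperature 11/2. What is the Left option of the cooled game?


Original game: {21 | -28} (a switch {a | b} with a > b).
Cooling by t (for t below the temperature (a - b)/2 = 49/2) taxes each move by t: {a | b} cooled by t is {a - t | b + t}.
Cooling amount: t = 11/2
Cooled Left option: 21 - 11/2 = 31/2
Cooled Right option: -28 + 11/2 = -45/2
Cooled game: {31/2 | -45/2}
Left option = 31/2

31/2


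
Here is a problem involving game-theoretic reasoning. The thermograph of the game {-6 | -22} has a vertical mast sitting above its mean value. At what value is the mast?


Game = {-6 | -22}, a switch {a | b} with numbers a > b.
Its thermograph has left wall a - t and right wall b + t, which meet at t = (a - b)/2, where both equal (a + b)/2. So the mast (mean value) is at (a + b)/2.
Mean = (-6 + (-22))/2 = -28/2 = -14

-14


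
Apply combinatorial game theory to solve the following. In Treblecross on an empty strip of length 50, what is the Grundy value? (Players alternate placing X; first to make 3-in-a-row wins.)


Treblecross: place X on empty cells; 3-in-a-row wins.
Playing within two cells of an existing X lets the opponent win at once, so sensible play treats the cells i-2..i+2 around each X as dead. The player left with no safe cell loses, so this is a normal-play take-away game on strips of safe cells.
Placing X at cell i (0-indexed) of a strip of k safe cells leaves independent strips of sizes max(0, i-2) and max(0, k-i-3). Hence G(k) = mex{ G(max(0,i-2)) XOR G(max(0,k-i-3)) : 0 <= i < k }, with G(0) = 0.
G(1): splits (0,0):0^0=0 -> mex({0}) = 1
G(2): splits (0,0):0^0=0 -> mex({0}) = 1
G(3): splits (0,0):0^0=0 -> mex({0}) = 1
G(4): splits (0,1):0^1=1 (0,0):0^0=0 -> mex({0, 1}) = 2
G(5): splits (0,2):0^1=1 (0,1):0^1=1 (0,0):0^0=0 -> mex({0, 1}) = 2
G(6) = mex({1}) = 0
G(7) = mex({0, 1, 2}) = 3
G(8) = mex({0, 1, 2}) = 3
G(9) = mex({0, 2}) = 1
G(10) = mex({0, 2, 3}) = 1
G(11) = mex({0, 3}) = 1
G(12) = mex({1, 3}) = 0
G(13) = mex({0, 1, 2, 3}) = 4
G(14) = mex({0, 1, 2}) = 3
G(15) = mex({0, 1, 2}) = 3
G(16) = mex({0, 1, 2, 4}) = 3
G(17) = mex({0, 1, 3, 4}) = 2
G(18) = mex({0, 1, 3, 4}) = 2
G(19) = mex({0, 1, 3, 5}) = 2
G(20) = mex({0, 1, 2, 3, 5}) = 4
G(21) = mex({0, 1, 2, 3, 5}) = 4
G(22) = mex({1, 2, 6}) = 0
G(23) = mex({0, 1, 2, 3, 4, 6}) = 5
G(24) = mex({0, 1, 2, 3, 4}) = 5
G(25) = mex({0, 1, 3, 4, 7}) = 2
G(26) = mex({0, 1, 3, 4, 5, 7}) = 2
G(27) = mex({0, 1, 3, 5}) = 2
G(28) = mex({0, 1, 2, 5}) = 3
G(29) = mex({0, 1, 2, 4, 5, 6}) = 3
G(30) = mex({1, 2, 4, 6}) = 0
G(31) = mex({0, 1, 2, 3, 4, 6}) = 5
G(32) = mex({1, 2, 3, 4, 7}) = 0
G(33) = mex({0, 3, 7}) = 1
G(34) = mex({0, 2, 3, 5, 7}) = 1
G(35) = mex({0, 2, 3, 5, 6}) = 1
G(36) = mex({0, 1, 2, 5, 6}) = 3
G(37) = mex({0, 1, 2, 4, 5, 6}) = 3
G(38) = mex({0, 1, 2, 4}) = 3
G(39) = mex({0, 1, 2, 3, 4, 7}) = 5
G(40) = mex({0, 1, 2, 3, 4, 5, 7}) = 6
G(41) = mex({0, 1, 2, 3, 5, 7}) = 4
G(42) = mex({0, 1, 2, 3, 5, 6, 7}) = 4
G(43) = mex({0, 2, 3, 5, 6}) = 1
G(44) = mex({1, 2, 3, 4, 5, 6}) = 0
G(45) = mex({0, 1, 2, 3, 4, 6, 7}) = 5
G(46) = mex({0, 1, 2, 3, 4, 7}) = 5
G(47) = mex({0, 1, 2, 3, 4, 5, 7}) = 6
G(48) = mex({0, 1, 2, 3, 4, 5, 7}) = 6
G(49) = mex({0, 1, 3, 4, 5, 7}) = 2
G(50) = mex({0, 1, 2, 3, 4, 5, 6}) = 7
Therefore G(50) = 7.

7


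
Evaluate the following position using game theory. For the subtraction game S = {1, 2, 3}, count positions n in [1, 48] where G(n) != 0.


Subtraction set S = {1, 2, 3}, so G(n) = n mod 4.
G(n) = 0 when n is a multiple of 4.
Multiples of 4 in [1, 48]: 12
N-positions (nonzero Grundy) = 48 - 12 = 36

36


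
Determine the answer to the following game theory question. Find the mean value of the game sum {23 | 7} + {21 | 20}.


G1 = {23 | 7}, G2 = {21 | 20}
Each is a switch {a | b} with numbers a > b; its mean value is (a + b)/2, and mean value is additive over game sums: m(G1 + G2) = m(G1) + m(G2).
Mean of G1 = (23 + (7))/2 = 30/2 = 15
Mean of G2 = (21 + (20))/2 = 41/2 = 41/2
Mean of G1 + G2 = 15 + 41/2 = 71/2

71/2


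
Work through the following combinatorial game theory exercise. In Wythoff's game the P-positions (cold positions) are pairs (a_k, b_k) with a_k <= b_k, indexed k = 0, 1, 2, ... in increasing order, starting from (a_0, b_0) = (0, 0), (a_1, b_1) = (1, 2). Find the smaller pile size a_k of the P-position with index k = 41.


By Wythoff's theorem, a_k = floor(k * phi) and b_k = floor(k * phi^2) = a_k + k, where phi = (1 + sqrt(5))/2 is the golden ratio.
phi = (1 + sqrt(5))/2 = 1.618034
k = 41
k * phi = 41 * 1.618034 = 66.339394
a_41 = floor(k * phi) = 66

66


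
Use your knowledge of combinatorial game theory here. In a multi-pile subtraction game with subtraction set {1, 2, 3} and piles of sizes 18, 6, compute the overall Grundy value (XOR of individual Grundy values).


Subtraction set: {1, 2, 3}
For this subtraction set, G(n) = n mod 4 (period = max + 1 = 4).
Pile 1 (size 18): G(18) = 18 mod 4 = 2
Pile 2 (size 6): G(6) = 6 mod 4 = 2
Total Grundy value = XOR of all: 2 XOR 2 = 0

0


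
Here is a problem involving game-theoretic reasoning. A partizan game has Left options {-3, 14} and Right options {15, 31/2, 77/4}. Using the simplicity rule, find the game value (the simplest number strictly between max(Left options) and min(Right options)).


Left options: {-3, 14}, max = 14
Right options: {15, 31/2, 77/4}, min = 15
All options are numbers and max(Left) < min(Right), so by the simplicity theorem the value is the simplest (earliest-born) number strictly between 14 and 15.
No integer lies strictly between 14 and 15, so the value is the dyadic rational m/2^k in the interval with the smallest k (then m odd); search k = 1, 2, ...:
Denominator 2: 29/2 lies strictly between 14 and 15 -- found.
The simplest number in the interval is 29/2.
Game value = 29/2

29/2


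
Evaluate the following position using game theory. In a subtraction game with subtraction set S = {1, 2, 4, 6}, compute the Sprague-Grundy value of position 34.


The subtraction set is S = {1, 2, 4, 6}.
G(k) = mex{ G(k - s) : s in S, s <= k }. We compute iteratively: G(0) = 0.
G(1) = mex({0}) = 1
G(2) = mex({0, 1}) = 2
G(3) = mex({1, 2}) = 0
G(4) = mex({0, 2}) = 1
G(5) = mex({0, 1}) = 2
G(6) = mex({0, 1, 2}) = 3
G(7) = mex({0, 1, 2, 3}) = 4
G(8) = mex({1, 2, 3, 4}) = 0
G(9) = mex({0, 2, 4}) = 1
G(10) = mex({0, 1, 3}) = 2
G(11) = mex({1, 2, 4}) = 0
G(12) = mex({0, 2, 3}) = 1
G(13) = mex({0, 1, 4}) = 2
Observe that G(8)..G(13) = 0, 1, 2, 0, 1, 2 repeats G(0)..G(5) = 0, 1, 2, 0, 1, 2.
For k >= max(S) = 6, G(k) is determined by the previous 6 values G(k-6)..G(k-1); a window of 6 consecutive values has recurred shifted by 8, so by induction G(k + 8) = G(k) for all k >= 0: the sequence is periodic from the start with period 8.
One period: G(0..7) = 0, 1, 2, 0, 1, 2, 3, 4.
34 mod 8 = 2, so G(34) = G(2) = 2.

2


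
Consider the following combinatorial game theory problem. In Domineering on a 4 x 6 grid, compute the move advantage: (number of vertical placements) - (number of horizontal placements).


Board is 4 x 6 (rows x cols).
Left (vertical) placements: (rows-1) * cols = 3 * 6 = 18
Right (horizontal) placements: rows * (cols-1) = 4 * 5 = 20
Advantage = Left - Right = 18 - 20 = -2

-2


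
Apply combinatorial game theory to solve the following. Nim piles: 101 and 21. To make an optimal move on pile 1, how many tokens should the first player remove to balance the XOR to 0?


Piles: 101 and 21
Current XOR: 101 XOR 21 = 112 (non-zero, so this is an N-position).
To make the XOR zero, we need to find a move that balances the piles.
For pile 1 (size 101): target = 101 XOR 112 = 21
We reduce pile 1 from 101 to 21.
Tokens removed: 101 - 21 = 80
Verification: 21 XOR 21 = 0

80


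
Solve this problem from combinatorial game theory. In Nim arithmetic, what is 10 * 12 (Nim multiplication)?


Nim multiplication is bilinear over XOR: (u XOR v) * w = (u*w) XOR (v*w).
So we split each operand into its bit components and XOR the pairwise Nim products.
10 = 2 + 8 (as XOR of powers of 2).
12 = 4 + 8 (as XOR of powers of 2).
Using the standard Nim-product table on single bits:
  2*2 = 3,   2*4 = 8,   2*8 = 12,
  4*4 = 6,   4*8 = 11,  8*8 = 13,
and  1*x = x (identity), k*l = l*k (commutative).
Pairwise Nim products:
  2 * 4 = 8
  2 * 8 = 12
  8 * 4 = 11
  8 * 8 = 13
XOR them: 8 XOR 12 XOR 11 XOR 13 = 2.
Result: 10 * 12 = 2 (in Nim).

2


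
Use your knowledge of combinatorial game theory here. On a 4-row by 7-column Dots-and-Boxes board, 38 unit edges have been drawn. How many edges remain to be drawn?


Grid: 4 x 7 boxes, i.e. 5 rows and 8 columns of dots.
Horizontal edges: (rows + 1) * cols = 5 * 7 = 35
Vertical edges: rows * (cols + 1) = 4 * 8 = 32
Total edges: 35 + 32 = 67
Edges drawn: 38
Remaining: 67 - 38 = 29

29


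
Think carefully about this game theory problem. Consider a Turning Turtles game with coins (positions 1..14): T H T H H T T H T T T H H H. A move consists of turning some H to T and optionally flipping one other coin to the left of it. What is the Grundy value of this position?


Coins: T H T H H T T H T T T H H H
Key fact: a single head at position k behaves exactly like a Nim heap of size k (turning it to T and optionally flipping a coin at j < k corresponds to moving the heap from k to j, or to 0), and heads combine as a disjunctive sum (two heads at the same place would cancel, matching j XOR j = 0). So the Nim-value is the XOR of the 1-indexed positions of the heads.
Face-up positions (1-indexed): [2, 4, 5, 8, 12, 13, 14]
XOR 0 with 2: 0 XOR 2 = 2
XOR 2 with 4: 2 XOR 4 = 6
XOR 6 with 5: 6 XOR 5 = 3
XOR 3 with 8: 3 XOR 8 = 11
XOR 11 with 12: 11 XOR 12 = 7
XOR 7 with 13: 7 XOR 13 = 10
XOR 10 with 14: 10 XOR 14 = 4
Nim-value = 4

4


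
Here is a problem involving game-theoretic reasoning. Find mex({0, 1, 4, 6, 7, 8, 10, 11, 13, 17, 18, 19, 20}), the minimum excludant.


Set = {0, 1, 4, 6, 7, 8, 10, 11, 13, 17, 18, 19, 20}
0 is in the set.
1 is in the set.
2 is NOT in the set. This is the mex.
mex = 2

2


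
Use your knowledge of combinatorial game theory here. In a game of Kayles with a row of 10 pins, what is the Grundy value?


Kayles: a move removes 1 or 2 adjacent pins from a contiguous row.
Removing pins from a row of k leaves two independent rows (a, b) with a + b = k - 1 (one pin) or a + b = k - 2 (two pins); an end removal gives a = 0.
By Sprague-Grundy, G(k) = mex{ G(a) XOR G(b) } over all these splits. G(0) = 0.
G(1): splits (0,0):0^0=0 -> mex({0}) = 1
G(2): splits (0,1):0^1=1 (0,0):0^0=0 -> mex({0, 1}) = 2
G(3): splits (0,2):0^2=2 (1,1):1^1=0 (0,1):0^1=1 -> mex({0, 1, 2}) = 3
G(4): splits (0,3):0^3=3 (1,2):1^2=3 (0,2):0^2=2 (1,1):1^1=0 -> mex({0, 2, 3}) = 1
G(5): splits (0,4):0^1=1 (1,3):1^3=2 (2,2):2^2=0 (0,3):0^3=3 (1,2):1^2=3 -> mex({0, 1, 2, 3}) = 4
G(6) = mex({0, 1, 2, 4}) = 3
G(7) = mex({0, 1, 3, 4, 5}) = 2
G(8) = mex({0, 2, 3, 5, 6}) = 1
G(9) = mex({0, 1, 2, 3, 6, 7}) = 4
G(10) = mex({0, 1, 3, 4, 5, 7}) = 2
Therefore G(10) = 2.

2
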